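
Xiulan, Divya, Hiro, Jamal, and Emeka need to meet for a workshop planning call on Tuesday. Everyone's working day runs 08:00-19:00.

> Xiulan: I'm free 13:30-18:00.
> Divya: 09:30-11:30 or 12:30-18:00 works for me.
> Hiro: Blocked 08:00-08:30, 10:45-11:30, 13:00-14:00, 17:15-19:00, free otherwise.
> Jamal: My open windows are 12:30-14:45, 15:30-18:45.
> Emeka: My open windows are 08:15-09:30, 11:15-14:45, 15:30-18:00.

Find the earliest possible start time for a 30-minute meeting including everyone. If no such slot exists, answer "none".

Xiulan free: 13:30-18:00.
Divya free: 09:30-11:30, 12:30-18:00.
Hiro free: 08:30-10:45, 11:30-13:00, 14:00-17:15 (invert busy blocks within the working day).
Jamal free: 12:30-14:45, 15:30-18:45.
Emeka free: 08:15-09:30, 11:15-14:45, 15:30-18:00.
Xiulan ∩ Divya: 13:30-18:00.
Xiulan ∩ Divya ∩ Hiro: 14:00-17:15.
Xiulan ∩ Divya ∩ Hiro ∩ Jamal: 14:00-14:45, 15:30-17:15.
Xiulan ∩ Divya ∩ Hiro ∩ Jamal ∩ Emeka: 14:00-14:45, 15:30-17:15.
The first common window of at least 30 minutes is 14:00-14:45, so the earliest start is 14:00.

14:00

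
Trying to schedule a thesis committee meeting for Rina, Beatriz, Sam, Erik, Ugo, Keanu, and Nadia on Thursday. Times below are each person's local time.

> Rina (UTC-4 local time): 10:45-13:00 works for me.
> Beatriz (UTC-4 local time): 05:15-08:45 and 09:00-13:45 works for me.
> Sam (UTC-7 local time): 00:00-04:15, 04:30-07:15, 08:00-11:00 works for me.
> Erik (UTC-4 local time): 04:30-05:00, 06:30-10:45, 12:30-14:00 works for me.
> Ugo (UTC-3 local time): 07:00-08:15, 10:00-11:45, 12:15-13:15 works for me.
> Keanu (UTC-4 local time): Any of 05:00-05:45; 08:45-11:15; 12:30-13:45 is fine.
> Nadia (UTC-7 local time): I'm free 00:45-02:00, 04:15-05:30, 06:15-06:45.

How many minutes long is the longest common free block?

0

Rina in UTC: 14:45-17:00 (add 4h to convert from UTC-4).
Beatriz in UTC: 09:15-12:45, 13:00-17:45 (add 4h to convert from UTC-4).
Sam in UTC: 07:00-11:15, 11:30-14:15, 15:00-18:00 (add 7h to convert from UTC-7).
Erik in UTC: 08:30-09:00, 10:30-14:45, 16:30-18:00 (add 4h to convert from UTC-4).
Ugo in UTC: 10:00-11:15, 13:00-14:45, 15:15-16:15 (add 3h to convert from UTC-3).
Keanu in UTC: 09:00-09:45, 12:45-15:15, 16:30-17:45 (add 4h to convert from UTC-4).
Nadia in UTC: 07:45-09:00, 11:15-12:30, 13:15-13:45 (add 7h to convert from UTC-7).
Rina ∩ Beatriz: 14:45-17:00.
Rina ∩ Beatriz ∩ Sam: 15:00-17:00.
Rina ∩ Beatriz ∩ Sam ∩ Erik: 16:30-17:00.
Rina ∩ Beatriz ∩ Sam ∩ Erik ∩ Ugo: ∅.
Rina ∩ Beatriz ∩ Sam ∩ Erik ∩ Ugo ∩ Keanu: ∅.
Rina ∩ Beatriz ∩ Sam ∩ Erik ∩ Ugo ∩ Keanu ∩ Nadia: ∅.
There is no time when everyone is free.
No common window exists, so the longest block is 0 minutes.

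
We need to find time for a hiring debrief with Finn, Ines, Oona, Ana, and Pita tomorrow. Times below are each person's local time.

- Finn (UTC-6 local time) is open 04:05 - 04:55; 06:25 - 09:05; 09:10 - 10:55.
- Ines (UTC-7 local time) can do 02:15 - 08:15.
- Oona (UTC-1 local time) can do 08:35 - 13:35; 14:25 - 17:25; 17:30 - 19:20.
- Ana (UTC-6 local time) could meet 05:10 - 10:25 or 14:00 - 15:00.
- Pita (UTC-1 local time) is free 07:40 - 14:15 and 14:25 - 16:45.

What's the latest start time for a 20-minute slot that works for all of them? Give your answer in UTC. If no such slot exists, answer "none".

14:15

Finn in UTC: 10:05-10:55, 12:25-15:05, 15:10-16:55 (add 6h to convert from UTC-6).
Ines in UTC: 09:15-15:15 (add 7h to convert from UTC-7).
Oona in UTC: 09:35-14:35, 15:25-18:25, 18:30-20:20 (add 1h to convert from UTC-1).
Ana in UTC: 11:10-16:25, 20:00-21:00 (add 6h to convert from UTC-6).
Pita in UTC: 08:40-15:15, 15:25-17:45 (add 1h to convert from UTC-1).
Finn ∩ Ines: 10:05-10:55, 12:25-15:05, 15:10-15:15.
Finn ∩ Ines ∩ Oona: 10:05-10:55, 12:25-14:35.
Finn ∩ Ines ∩ Oona ∩ Ana: 12:25-14:35.
Finn ∩ Ines ∩ Oona ∩ Ana ∩ Pita: 12:25-14:35.
Those are the intersection windows.
The last common window of at least 20 minutes is 12:25-14:35; a 20-minute meeting can start as late as 14:15 and still end by 14:35.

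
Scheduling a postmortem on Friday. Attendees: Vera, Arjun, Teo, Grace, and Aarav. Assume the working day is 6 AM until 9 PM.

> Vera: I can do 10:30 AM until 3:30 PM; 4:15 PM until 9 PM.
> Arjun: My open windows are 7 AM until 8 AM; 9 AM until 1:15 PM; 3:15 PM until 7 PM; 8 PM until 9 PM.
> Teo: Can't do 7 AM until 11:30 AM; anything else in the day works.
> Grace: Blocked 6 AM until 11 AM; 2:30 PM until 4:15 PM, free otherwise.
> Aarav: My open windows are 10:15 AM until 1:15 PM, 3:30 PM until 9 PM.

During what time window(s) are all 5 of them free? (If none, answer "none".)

Vera free: 10:30-15:30, 16:15-21:00.
Arjun free: 07:00-08:00, 09:00-13:15, 15:15-19:00, 20:00-21:00.
Teo free: 06:00-07:00, 11:30-21:00 (invert busy blocks within the working day).
Grace free: 11:00-14:30, 16:15-21:00 (invert busy blocks within the working day).
Aarav free: 10:15-13:15, 15:30-21:00.
Vera ∩ Arjun: 10:30-13:15, 15:15-15:30, 16:15-19:00, 20:00-21:00.
Vera ∩ Arjun ∩ Teo: 11:30-13:15, 15:15-15:30, 16:15-19:00, 20:00-21:00.
Vera ∩ Arjun ∩ Teo ∩ Grace: 11:30-13:15, 16:15-19:00, 20:00-21:00.
Vera ∩ Arjun ∩ Teo ∩ Grace ∩ Aarav: 11:30-13:15, 16:15-19:00, 20:00-21:00.

11:30-13:15, 16:15-19:00, 20:00-21:00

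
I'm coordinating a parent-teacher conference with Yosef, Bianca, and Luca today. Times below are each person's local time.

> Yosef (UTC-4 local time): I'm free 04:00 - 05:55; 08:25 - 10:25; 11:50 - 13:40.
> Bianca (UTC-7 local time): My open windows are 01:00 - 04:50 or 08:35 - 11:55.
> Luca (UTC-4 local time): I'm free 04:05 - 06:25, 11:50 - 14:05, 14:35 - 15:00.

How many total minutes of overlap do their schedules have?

Yosef in UTC: 08:00-09:55, 12:25-14:25, 15:50-17:40 (add 4h to convert from UTC-4).
Bianca in UTC: 08:00-11:50, 15:35-18:55 (add 7h to convert from UTC-7).
Luca in UTC: 08:05-10:25, 15:50-18:05, 18:35-19:00 (add 4h to convert from UTC-4).
Yosef ∩ Bianca: 08:00-09:55, 15:50-17:40.
Yosef ∩ Bianca ∩ Luca: 08:05-09:55, 15:50-17:40.
Summing the common windows: 110 + 110 = 220 minutes.

220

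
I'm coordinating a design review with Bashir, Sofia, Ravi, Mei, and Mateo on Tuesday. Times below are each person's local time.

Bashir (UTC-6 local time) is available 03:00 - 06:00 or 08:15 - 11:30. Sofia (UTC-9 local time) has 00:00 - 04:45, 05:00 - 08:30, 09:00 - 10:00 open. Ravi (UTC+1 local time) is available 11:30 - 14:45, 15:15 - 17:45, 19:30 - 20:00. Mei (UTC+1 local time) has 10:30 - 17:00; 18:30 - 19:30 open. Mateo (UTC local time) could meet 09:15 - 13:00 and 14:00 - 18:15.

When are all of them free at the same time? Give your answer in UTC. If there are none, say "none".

10:30-12:00, 14:15-16:00

Bashir in UTC: 09:00-12:00, 14:15-17:30 (add 6h to convert from UTC-6).
Sofia in UTC: 09:00-13:45, 14:00-17:30, 18:00-19:00 (add 9h to convert from UTC-9).
Ravi in UTC: 10:30-13:45, 14:15-16:45, 18:30-19:00 (subtract 1h to convert from UTC+1).
Mei in UTC: 09:30-16:00, 17:30-18:30 (subtract 1h to convert from UTC+1).
Mateo in UTC: 09:15-13:00, 14:00-18:15.
Bashir ∩ Sofia: 09:00-12:00, 14:15-17:30.
Bashir ∩ Sofia ∩ Ravi: 10:30-12:00, 14:15-16:45.
Bashir ∩ Sofia ∩ Ravi ∩ Mei: 10:30-12:00, 14:15-16:00.
Bashir ∩ Sofia ∩ Ravi ∩ Mei ∩ Mateo: 10:30-12:00, 14:15-16:00.
Those are the intersection windows.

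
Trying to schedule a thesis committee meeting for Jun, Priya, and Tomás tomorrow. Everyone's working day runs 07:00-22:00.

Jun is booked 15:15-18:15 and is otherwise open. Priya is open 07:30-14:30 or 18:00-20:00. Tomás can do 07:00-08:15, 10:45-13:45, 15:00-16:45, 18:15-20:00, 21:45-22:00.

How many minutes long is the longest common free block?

180

Jun free: 07:00-15:15, 18:15-22:00 (invert busy blocks within the working day).
Priya free: 07:30-14:30, 18:00-20:00.
Tomás free: 07:00-08:15, 10:45-13:45, 15:00-16:45, 18:15-20:00, 21:45-22:00.
Jun ∩ Priya: 07:30-14:30, 18:15-20:00.
Jun ∩ Priya ∩ Tomás: 07:30-08:15, 10:45-13:45, 18:15-20:00.
The longest is 10:45-13:45 at 180 minutes.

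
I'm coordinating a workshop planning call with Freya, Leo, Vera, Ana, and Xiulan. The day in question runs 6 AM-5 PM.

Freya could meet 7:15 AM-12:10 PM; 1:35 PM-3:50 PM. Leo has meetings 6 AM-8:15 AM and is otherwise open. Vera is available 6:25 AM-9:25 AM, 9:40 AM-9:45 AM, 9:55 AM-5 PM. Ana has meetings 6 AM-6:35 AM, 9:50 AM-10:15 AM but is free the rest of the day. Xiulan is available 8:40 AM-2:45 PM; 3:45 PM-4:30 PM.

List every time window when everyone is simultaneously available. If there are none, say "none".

Freya free: 07:15-12:10, 13:35-15:50.
Leo free: 08:15-17:00 (invert busy blocks within the working day).
Vera free: 06:25-09:25, 09:40-09:45, 09:55-17:00.
Ana free: 06:35-09:50, 10:15-17:00 (invert busy blocks within the working day).
Xiulan free: 08:40-14:45, 15:45-16:30.
Freya ∩ Leo: 08:15-12:10, 13:35-15:50.
Freya ∩ Leo ∩ Vera: 08:15-09:25, 09:40-09:45, 09:55-12:10, 13:35-15:50.
Freya ∩ Leo ∩ Vera ∩ Ana: 08:15-09:25, 09:40-09:45, 10:15-12:10, 13:35-15:50.
Freya ∩ Leo ∩ Vera ∩ Ana ∩ Xiulan: 08:40-09:25, 09:40-09:45, 10:15-12:10, 13:35-14:45, 15:45-15:50.
So the common availability across everyone is 08:40-09:25, 09:40-09:45, 10:15-12:10, 13:35-14:45, 15:45-15:50.

08:40-09:25, 09:40-09:45, 10:15-12:10, 13:35-14:45, 15:45-15:50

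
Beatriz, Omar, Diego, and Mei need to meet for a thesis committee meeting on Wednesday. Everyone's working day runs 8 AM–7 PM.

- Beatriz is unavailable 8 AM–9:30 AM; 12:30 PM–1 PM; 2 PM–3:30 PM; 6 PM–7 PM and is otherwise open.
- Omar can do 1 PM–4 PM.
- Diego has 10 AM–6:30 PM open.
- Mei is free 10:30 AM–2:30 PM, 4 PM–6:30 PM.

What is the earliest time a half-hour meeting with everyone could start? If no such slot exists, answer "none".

Beatriz free: 09:30-12:30, 13:00-14:00, 15:30-18:00 (invert busy blocks within the working day).
Omar free: 13:00-16:00.
Diego free: 10:00-18:30.
Mei free: 10:30-14:30, 16:00-18:30.
Beatriz ∩ Omar: 13:00-14:00, 15:30-16:00.
Beatriz ∩ Omar ∩ Diego: 13:00-14:00, 15:30-16:00.
Beatriz ∩ Omar ∩ Diego ∩ Mei: 13:00-14:00.
Those are the intersection windows.
The first common window of at least 30 minutes is 13:00-14:00, so the earliest start is 13:00.

13:00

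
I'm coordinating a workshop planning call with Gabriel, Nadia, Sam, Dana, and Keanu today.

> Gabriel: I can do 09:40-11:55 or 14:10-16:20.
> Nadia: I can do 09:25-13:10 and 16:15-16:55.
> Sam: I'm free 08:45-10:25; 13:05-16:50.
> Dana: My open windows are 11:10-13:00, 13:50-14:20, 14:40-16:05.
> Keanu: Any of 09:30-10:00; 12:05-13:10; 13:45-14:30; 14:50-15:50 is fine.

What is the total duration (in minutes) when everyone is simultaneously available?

0

Gabriel ∩ Nadia: 09:40-11:55, 16:15-16:20.
Gabriel ∩ Nadia ∩ Sam: 09:40-10:25, 16:15-16:20.
Gabriel ∩ Nadia ∩ Sam ∩ Dana: ∅.
Gabriel ∩ Nadia ∩ Sam ∩ Dana ∩ Keanu: ∅.
There is no time when everyone is free.
There is no common window, so the total is 0 minutes.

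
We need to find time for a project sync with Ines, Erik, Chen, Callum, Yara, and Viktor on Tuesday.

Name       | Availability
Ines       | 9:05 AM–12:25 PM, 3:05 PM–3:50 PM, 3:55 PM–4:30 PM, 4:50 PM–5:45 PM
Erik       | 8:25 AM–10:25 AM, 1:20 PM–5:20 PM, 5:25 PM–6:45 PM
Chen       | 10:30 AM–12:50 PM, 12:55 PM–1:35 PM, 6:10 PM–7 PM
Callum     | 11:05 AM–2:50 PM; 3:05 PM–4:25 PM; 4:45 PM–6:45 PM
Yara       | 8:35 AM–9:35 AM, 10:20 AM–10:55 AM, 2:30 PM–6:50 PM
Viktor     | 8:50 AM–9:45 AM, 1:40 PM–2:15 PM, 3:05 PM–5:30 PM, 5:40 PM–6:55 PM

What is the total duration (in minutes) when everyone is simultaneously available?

Ines ∩ Erik: 09:05-10:25, 15:05-15:50, 15:55-16:30, 16:50-17:20, 17:25-17:45.
Ines ∩ Erik ∩ Chen: ∅.
Ines ∩ Erik ∩ Chen ∩ Callum: ∅.
Ines ∩ Erik ∩ Chen ∩ Callum ∩ Yara: ∅.
Ines ∩ Erik ∩ Chen ∩ Callum ∩ Yara ∩ Viktor: ∅.
There is no time when everyone is free.
There is no common window, so the total is 0 minutes.

0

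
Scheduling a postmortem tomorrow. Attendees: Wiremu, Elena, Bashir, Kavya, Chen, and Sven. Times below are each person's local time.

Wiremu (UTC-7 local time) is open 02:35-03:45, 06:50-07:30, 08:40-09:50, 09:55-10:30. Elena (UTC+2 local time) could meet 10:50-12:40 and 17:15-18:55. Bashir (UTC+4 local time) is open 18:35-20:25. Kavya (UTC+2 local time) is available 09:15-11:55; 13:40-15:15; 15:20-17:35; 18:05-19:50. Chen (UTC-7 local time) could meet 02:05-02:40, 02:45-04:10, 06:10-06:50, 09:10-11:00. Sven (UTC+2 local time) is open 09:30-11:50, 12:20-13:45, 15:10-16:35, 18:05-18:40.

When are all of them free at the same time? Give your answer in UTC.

Wiremu in UTC: 09:35-10:45, 13:50-14:30, 15:40-16:50, 16:55-17:30 (add 7h to convert from UTC-7).
Elena in UTC: 08:50-10:40, 15:15-16:55 (subtract 2h to convert from UTC+2).
Bashir in UTC: 14:35-16:25 (subtract 4h to convert from UTC+4).
Kavya in UTC: 07:15-09:55, 11:40-13:15, 13:20-15:35, 16:05-17:50 (subtract 2h to convert from UTC+2).
Chen in UTC: 09:05-09:40, 09:45-11:10, 13:10-13:50, 16:10-18:00 (add 7h to convert from UTC-7).
Sven in UTC: 07:30-09:50, 10:20-11:45, 13:10-14:35, 16:05-16:40 (subtract 2h to convert from UTC+2).
Wiremu ∩ Elena: 09:35-10:40, 15:40-16:50.
Wiremu ∩ Elena ∩ Bashir: 15:40-16:25.
Wiremu ∩ Elena ∩ Bashir ∩ Kavya: 16:05-16:25.
Wiremu ∩ Elena ∩ Bashir ∩ Kavya ∩ Chen: 16:10-16:25.
Wiremu ∩ Elena ∩ Bashir ∩ Kavya ∩ Chen ∩ Sven: 16:10-16:25.
Those are the intersection windows.

16:10-16:25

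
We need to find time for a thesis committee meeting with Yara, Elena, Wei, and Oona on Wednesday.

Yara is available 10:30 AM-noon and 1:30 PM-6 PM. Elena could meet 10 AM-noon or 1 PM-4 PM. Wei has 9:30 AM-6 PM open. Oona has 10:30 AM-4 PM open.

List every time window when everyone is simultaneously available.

10:30-12:00, 13:30-16:00

Yara ∩ Elena: 10:30-12:00, 13:30-16:00.
Yara ∩ Elena ∩ Wei: 10:30-12:00, 13:30-16:00.
Yara ∩ Elena ∩ Wei ∩ Oona: 10:30-12:00, 13:30-16:00.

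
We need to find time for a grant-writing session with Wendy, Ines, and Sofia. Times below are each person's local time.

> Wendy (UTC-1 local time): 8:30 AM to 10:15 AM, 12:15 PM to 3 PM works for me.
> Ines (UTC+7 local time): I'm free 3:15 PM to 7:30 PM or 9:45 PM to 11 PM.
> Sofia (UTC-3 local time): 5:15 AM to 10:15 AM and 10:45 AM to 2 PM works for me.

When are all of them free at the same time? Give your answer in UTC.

09:30-11:15, 14:45-16:00

Wendy in UTC: 09:30-11:15, 13:15-16:00 (add 1h to convert from UTC-1).
Ines in UTC: 08:15-12:30, 14:45-16:00 (subtract 7h to convert from UTC+7).
Sofia in UTC: 08:15-13:15, 13:45-17:00 (add 3h to convert from UTC-3).
Wendy ∩ Ines: 09:30-11:15, 14:45-16:00.
Wendy ∩ Ines ∩ Sofia: 09:30-11:15, 14:45-16:00.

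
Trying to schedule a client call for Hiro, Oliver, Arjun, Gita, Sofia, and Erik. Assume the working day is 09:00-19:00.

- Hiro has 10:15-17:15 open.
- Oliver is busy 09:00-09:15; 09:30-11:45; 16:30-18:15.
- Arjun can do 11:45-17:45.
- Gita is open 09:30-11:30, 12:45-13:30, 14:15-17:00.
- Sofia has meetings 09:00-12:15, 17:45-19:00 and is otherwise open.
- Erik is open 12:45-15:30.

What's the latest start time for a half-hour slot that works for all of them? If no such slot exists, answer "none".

15:00

Hiro free: 10:15-17:15.
Oliver free: 09:15-09:30, 11:45-16:30, 18:15-19:00 (invert busy blocks within the working day).
Arjun free: 11:45-17:45.
Gita free: 09:30-11:30, 12:45-13:30, 14:15-17:00.
Sofia free: 12:15-17:45 (invert busy blocks within the working day).
Erik free: 12:45-15:30.
Hiro ∩ Oliver: 11:45-16:30.
Hiro ∩ Oliver ∩ Arjun: 11:45-16:30.
Hiro ∩ Oliver ∩ Arjun ∩ Gita: 12:45-13:30, 14:15-16:30.
Hiro ∩ Oliver ∩ Arjun ∩ Gita ∩ Sofia: 12:45-13:30, 14:15-16:30.
Hiro ∩ Oliver ∩ Arjun ∩ Gita ∩ Sofia ∩ Erik: 12:45-13:30, 14:15-15:30.
So the common availability across everyone is 12:45-13:30, 14:15-15:30.
The last common window of at least 30 minutes is 14:15-15:30; a 30-minute meeting can start as late as 15:00 and still end by 15:30.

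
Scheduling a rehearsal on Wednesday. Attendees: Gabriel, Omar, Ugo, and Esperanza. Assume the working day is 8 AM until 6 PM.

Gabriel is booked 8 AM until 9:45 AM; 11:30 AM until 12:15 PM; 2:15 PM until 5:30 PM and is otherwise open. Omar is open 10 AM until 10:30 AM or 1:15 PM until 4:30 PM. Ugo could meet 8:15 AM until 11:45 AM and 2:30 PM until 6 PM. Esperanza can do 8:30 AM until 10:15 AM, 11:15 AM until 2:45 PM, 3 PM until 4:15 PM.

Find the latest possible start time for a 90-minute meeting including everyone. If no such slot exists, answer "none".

Gabriel free: 09:45-11:30, 12:15-14:15, 17:30-18:00 (invert busy blocks within the working day).
Omar free: 10:00-10:30, 13:15-16:30.
Ugo free: 08:15-11:45, 14:30-18:00.
Esperanza free: 08:30-10:15, 11:15-14:45, 15:00-16:15.
Gabriel ∩ Omar: 10:00-10:30, 13:15-14:15.
Gabriel ∩ Omar ∩ Ugo: 10:00-10:30.
Gabriel ∩ Omar ∩ Ugo ∩ Esperanza: 10:00-10:15.
No common window is at least 90 minutes long.

none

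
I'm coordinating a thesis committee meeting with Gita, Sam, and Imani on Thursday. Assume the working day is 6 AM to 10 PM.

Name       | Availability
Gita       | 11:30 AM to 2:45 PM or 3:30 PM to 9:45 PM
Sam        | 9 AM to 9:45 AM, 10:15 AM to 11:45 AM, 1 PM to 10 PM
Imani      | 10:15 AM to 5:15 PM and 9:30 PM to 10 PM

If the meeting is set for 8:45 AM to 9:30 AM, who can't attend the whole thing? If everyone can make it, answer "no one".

Gita: not fully free for 08:45-09:30. Sam: not fully free for 08:45-09:30. Imani: not fully free for 08:45-09:30.

Gita, Imani, Sam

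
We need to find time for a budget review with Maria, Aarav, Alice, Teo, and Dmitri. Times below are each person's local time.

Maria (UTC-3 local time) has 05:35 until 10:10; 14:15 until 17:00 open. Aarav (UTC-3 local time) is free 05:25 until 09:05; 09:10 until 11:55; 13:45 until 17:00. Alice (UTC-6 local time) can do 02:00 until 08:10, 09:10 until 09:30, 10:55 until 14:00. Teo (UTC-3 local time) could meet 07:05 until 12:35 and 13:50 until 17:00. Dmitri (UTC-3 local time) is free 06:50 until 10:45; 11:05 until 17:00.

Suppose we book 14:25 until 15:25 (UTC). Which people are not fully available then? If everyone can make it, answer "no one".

Maria in UTC: 08:35-13:10, 17:15-20:00 (add 3h to convert from UTC-3).
Aarav in UTC: 08:25-12:05, 12:10-14:55, 16:45-20:00 (add 3h to convert from UTC-3).
Alice in UTC: 08:00-14:10, 15:10-15:30, 16:55-20:00 (add 6h to convert from UTC-6).
Teo in UTC: 10:05-15:35, 16:50-20:00 (add 3h to convert from UTC-3).
Dmitri in UTC: 09:50-13:45, 14:05-20:00 (add 3h to convert from UTC-3).
Maria: not fully free for 14:25-15:25. Aarav: not fully free for 14:25-15:25. Alice: not fully free for 14:25-15:25. Teo: free for 14:25-15:25. Dmitri: free for 14:25-15:25.

Aarav, Alice, Maria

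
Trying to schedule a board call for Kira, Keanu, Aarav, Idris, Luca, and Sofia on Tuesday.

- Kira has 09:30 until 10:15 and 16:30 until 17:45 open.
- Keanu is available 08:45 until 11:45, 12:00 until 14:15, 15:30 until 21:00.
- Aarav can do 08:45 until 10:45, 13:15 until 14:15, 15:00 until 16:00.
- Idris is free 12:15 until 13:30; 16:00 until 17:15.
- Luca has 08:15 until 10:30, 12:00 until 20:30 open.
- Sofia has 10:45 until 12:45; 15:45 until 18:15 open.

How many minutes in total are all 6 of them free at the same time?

Kira ∩ Keanu: 09:30-10:15, 16:30-17:45.
Kira ∩ Keanu ∩ Aarav: 09:30-10:15.
Kira ∩ Keanu ∩ Aarav ∩ Idris: ∅.
Kira ∩ Keanu ∩ Aarav ∩ Idris ∩ Luca: ∅.
Kira ∩ Keanu ∩ Aarav ∩ Idris ∩ Luca ∩ Sofia: ∅.
There is no time when everyone is free.
There is no common window, so the total is 0 minutes.

0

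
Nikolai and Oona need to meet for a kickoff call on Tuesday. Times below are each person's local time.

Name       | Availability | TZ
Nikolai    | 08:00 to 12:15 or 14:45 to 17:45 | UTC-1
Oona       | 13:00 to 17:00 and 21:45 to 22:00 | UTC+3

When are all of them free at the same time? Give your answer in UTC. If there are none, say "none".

Nikolai in UTC: 09:00-13:15, 15:45-18:45 (add 1h to convert from UTC-1).
Oona in UTC: 10:00-14:00, 18:45-19:00 (subtract 3h to convert from UTC+3).
Nikolai ∩ Oona: 10:00-13:15.
So the common availability across everyone is 10:00-13:15.

10:00-13:15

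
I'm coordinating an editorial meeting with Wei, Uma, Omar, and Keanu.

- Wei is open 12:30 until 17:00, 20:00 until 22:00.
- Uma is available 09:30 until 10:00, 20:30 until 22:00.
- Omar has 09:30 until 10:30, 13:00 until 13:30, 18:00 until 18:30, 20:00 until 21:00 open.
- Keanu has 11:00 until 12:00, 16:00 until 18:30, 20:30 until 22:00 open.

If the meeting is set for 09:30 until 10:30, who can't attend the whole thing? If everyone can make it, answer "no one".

Keanu, Uma, Wei

Wei: not fully free for 09:30-10:30. Uma: not fully free for 09:30-10:30. Omar: free for 09:30-10:30. Keanu: not fully free for 09:30-10:30.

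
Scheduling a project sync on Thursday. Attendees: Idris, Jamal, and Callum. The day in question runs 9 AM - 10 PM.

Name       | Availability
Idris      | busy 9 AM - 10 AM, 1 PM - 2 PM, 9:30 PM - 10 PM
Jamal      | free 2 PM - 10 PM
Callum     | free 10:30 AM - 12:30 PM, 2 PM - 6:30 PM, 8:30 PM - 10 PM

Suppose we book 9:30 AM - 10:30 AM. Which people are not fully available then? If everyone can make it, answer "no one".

Callum, Idris, Jamal

Idris free: 10:00-13:00, 14:00-21:30 (invert busy blocks within the working day).
Jamal free: 14:00-22:00.
Callum free: 10:30-12:30, 14:00-18:30, 20:30-22:00.
Idris: not fully free for 09:30-10:30. Jamal: not fully free for 09:30-10:30. Callum: not fully free for 09:30-10:30.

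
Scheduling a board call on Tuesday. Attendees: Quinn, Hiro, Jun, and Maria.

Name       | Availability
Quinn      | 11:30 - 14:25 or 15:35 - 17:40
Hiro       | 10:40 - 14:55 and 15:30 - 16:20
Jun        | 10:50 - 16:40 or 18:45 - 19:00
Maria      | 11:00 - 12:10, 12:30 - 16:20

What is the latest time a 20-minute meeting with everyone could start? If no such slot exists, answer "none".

Quinn ∩ Hiro: 11:30-14:25, 15:35-16:20.
Quinn ∩ Hiro ∩ Jun: 11:30-14:25, 15:35-16:20.
Quinn ∩ Hiro ∩ Jun ∩ Maria: 11:30-12:10, 12:30-14:25, 15:35-16:20.
So the common availability across everyone is 11:30-12:10, 12:30-14:25, 15:35-16:20.
The last common window of at least 20 minutes is 15:35-16:20; a 20-minute meeting can start as late as 16:00 and still end by 16:20.

16:00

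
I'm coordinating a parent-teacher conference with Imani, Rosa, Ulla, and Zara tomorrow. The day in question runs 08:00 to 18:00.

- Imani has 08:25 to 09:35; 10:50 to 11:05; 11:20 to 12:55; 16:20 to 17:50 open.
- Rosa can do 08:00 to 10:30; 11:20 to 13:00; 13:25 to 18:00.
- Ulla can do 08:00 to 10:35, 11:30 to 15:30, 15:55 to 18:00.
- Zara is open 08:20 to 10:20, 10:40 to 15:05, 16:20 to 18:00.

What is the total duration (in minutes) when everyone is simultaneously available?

245

Imani ∩ Rosa: 08:25-09:35, 11:20-12:55, 16:20-17:50.
Imani ∩ Rosa ∩ Ulla: 08:25-09:35, 11:30-12:55, 16:20-17:50.
Imani ∩ Rosa ∩ Ulla ∩ Zara: 08:25-09:35, 11:30-12:55, 16:20-17:50.
Summing the common windows: 70 + 85 + 90 = 245 minutes.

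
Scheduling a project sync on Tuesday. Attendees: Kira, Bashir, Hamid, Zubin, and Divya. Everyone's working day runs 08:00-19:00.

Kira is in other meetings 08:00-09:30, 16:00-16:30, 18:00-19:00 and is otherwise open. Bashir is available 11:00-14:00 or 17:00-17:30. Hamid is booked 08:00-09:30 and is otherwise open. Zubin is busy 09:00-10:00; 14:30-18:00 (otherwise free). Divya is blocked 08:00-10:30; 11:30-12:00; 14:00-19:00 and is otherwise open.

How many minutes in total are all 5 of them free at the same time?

Kira free: 09:30-16:00, 16:30-18:00 (invert busy blocks within the working day).
Bashir free: 11:00-14:00, 17:00-17:30.
Hamid free: 09:30-19:00 (invert busy blocks within the working day).
Zubin free: 08:00-09:00, 10:00-14:30, 18:00-19:00 (invert busy blocks within the working day).
Divya free: 10:30-11:30, 12:00-14:00 (invert busy blocks within the working day).
Kira ∩ Bashir: 11:00-14:00, 17:00-17:30.
Kira ∩ Bashir ∩ Hamid: 11:00-14:00, 17:00-17:30.
Kira ∩ Bashir ∩ Hamid ∩ Zubin: 11:00-14:00.
Kira ∩ Bashir ∩ Hamid ∩ Zubin ∩ Divya: 11:00-11:30, 12:00-14:00.
Summing the common windows: 30 + 120 = 150 minutes.

150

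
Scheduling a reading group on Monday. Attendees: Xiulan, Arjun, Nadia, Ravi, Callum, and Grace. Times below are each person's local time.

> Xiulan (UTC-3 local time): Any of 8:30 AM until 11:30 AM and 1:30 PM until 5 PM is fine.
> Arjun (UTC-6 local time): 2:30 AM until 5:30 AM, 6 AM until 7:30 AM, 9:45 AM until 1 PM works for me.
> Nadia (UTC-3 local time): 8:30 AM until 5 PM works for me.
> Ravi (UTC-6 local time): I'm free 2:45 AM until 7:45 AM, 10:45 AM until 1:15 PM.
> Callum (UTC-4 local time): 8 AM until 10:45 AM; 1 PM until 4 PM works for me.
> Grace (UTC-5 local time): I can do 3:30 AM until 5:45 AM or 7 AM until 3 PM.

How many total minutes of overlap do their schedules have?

Xiulan in UTC: 11:30-14:30, 16:30-20:00 (add 3h to convert from UTC-3).
Arjun in UTC: 08:30-11:30, 12:00-13:30, 15:45-19:00 (add 6h to convert from UTC-6).
Nadia in UTC: 11:30-20:00 (add 3h to convert from UTC-3).
Ravi in UTC: 08:45-13:45, 16:45-19:15 (add 6h to convert from UTC-6).
Callum in UTC: 12:00-14:45, 17:00-20:00 (add 4h to convert from UTC-4).
Grace in UTC: 08:30-10:45, 12:00-20:00 (add 5h to convert from UTC-5).
Xiulan ∩ Arjun: 12:00-13:30, 16:30-19:00.
Xiulan ∩ Arjun ∩ Nadia: 12:00-13:30, 16:30-19:00.
Xiulan ∩ Arjun ∩ Nadia ∩ Ravi: 12:00-13:30, 16:45-19:00.
Xiulan ∩ Arjun ∩ Nadia ∩ Ravi ∩ Callum: 12:00-13:30, 17:00-19:00.
Xiulan ∩ Arjun ∩ Nadia ∩ Ravi ∩ Callum ∩ Grace: 12:00-13:30, 17:00-19:00.
Those are the intersection windows.
Summing the common windows: 90 + 120 = 210 minutes.

210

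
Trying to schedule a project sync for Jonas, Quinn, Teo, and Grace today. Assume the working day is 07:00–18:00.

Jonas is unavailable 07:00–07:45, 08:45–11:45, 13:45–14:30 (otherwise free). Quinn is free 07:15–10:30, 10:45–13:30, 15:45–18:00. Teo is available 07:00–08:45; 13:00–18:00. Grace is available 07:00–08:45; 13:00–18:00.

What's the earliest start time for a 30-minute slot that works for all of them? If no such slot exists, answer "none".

Jonas free: 07:45-08:45, 11:45-13:45, 14:30-18:00 (invert busy blocks within the working day).
Quinn free: 07:15-10:30, 10:45-13:30, 15:45-18:00.
Teo free: 07:00-08:45, 13:00-18:00.
Grace free: 07:00-08:45, 13:00-18:00.
Jonas ∩ Quinn: 07:45-08:45, 11:45-13:30, 15:45-18:00.
Jonas ∩ Quinn ∩ Teo: 07:45-08:45, 13:00-13:30, 15:45-18:00.
Jonas ∩ Quinn ∩ Teo ∩ Grace: 07:45-08:45, 13:00-13:30, 15:45-18:00.
The first common window of at least 30 minutes is 07:45-08:45, so the earliest start is 07:45.

07:45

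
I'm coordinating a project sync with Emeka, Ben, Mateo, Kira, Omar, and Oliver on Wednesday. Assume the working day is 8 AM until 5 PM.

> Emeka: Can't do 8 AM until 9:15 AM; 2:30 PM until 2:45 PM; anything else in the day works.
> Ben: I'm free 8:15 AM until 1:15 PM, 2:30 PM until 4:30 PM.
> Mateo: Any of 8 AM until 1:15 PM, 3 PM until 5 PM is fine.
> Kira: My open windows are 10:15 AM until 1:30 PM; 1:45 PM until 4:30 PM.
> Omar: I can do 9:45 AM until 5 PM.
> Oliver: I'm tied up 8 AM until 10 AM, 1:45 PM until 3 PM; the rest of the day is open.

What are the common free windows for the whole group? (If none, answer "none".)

10:15-13:15, 15:00-16:30

Emeka free: 09:15-14:30, 14:45-17:00 (invert busy blocks within the working day).
Ben free: 08:15-13:15, 14:30-16:30.
Mateo free: 08:00-13:15, 15:00-17:00.
Kira free: 10:15-13:30, 13:45-16:30.
Omar free: 09:45-17:00.
Oliver free: 10:00-13:45, 15:00-17:00 (invert busy blocks within the working day).
Emeka ∩ Ben: 09:15-13:15, 14:45-16:30.
Emeka ∩ Ben ∩ Mateo: 09:15-13:15, 15:00-16:30.
Emeka ∩ Ben ∩ Mateo ∩ Kira: 10:15-13:15, 15:00-16:30.
Emeka ∩ Ben ∩ Mateo ∩ Kira ∩ Omar: 10:15-13:15, 15:00-16:30.
Emeka ∩ Ben ∩ Mateo ∩ Kira ∩ Omar ∩ Oliver: 10:15-13:15, 15:00-16:30.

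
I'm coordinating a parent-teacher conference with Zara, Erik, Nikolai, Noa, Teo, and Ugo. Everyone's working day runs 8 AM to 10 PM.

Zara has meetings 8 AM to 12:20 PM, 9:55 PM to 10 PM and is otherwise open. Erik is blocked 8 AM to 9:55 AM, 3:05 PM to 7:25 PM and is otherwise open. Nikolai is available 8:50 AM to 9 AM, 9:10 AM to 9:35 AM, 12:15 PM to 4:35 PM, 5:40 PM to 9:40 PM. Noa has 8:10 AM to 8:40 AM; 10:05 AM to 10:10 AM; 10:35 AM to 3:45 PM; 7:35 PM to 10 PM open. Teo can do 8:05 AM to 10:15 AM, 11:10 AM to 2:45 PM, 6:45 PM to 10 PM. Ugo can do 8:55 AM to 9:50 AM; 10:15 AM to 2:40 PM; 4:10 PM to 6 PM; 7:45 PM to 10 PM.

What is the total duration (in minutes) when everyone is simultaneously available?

255

Zara free: 12:20-21:55 (invert busy blocks within the working day).
Erik free: 09:55-15:05, 19:25-22:00 (invert busy blocks within the working day).
Nikolai free: 08:50-09:00, 09:10-09:35, 12:15-16:35, 17:40-21:40.
Noa free: 08:10-08:40, 10:05-10:10, 10:35-15:45, 19:35-22:00.
Teo free: 08:05-10:15, 11:10-14:45, 18:45-22:00.
Ugo free: 08:55-09:50, 10:15-14:40, 16:10-18:00, 19:45-22:00.
Zara ∩ Erik: 12:20-15:05, 19:25-21:55.
Zara ∩ Erik ∩ Nikolai: 12:20-15:05, 19:25-21:40.
Zara ∩ Erik ∩ Nikolai ∩ Noa: 12:20-15:05, 19:35-21:40.
Zara ∩ Erik ∩ Nikolai ∩ Noa ∩ Teo: 12:20-14:45, 19:35-21:40.
Zara ∩ Erik ∩ Nikolai ∩ Noa ∩ Teo ∩ Ugo: 12:20-14:40, 19:45-21:40.
So the common availability across everyone is 12:20-14:40, 19:45-21:40.
Summing the common windows: 140 + 115 = 255 minutes.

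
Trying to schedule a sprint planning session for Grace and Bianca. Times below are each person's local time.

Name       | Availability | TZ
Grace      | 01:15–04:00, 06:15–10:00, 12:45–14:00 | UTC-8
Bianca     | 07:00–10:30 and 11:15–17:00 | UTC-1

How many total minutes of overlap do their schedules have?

Grace in UTC: 09:15-12:00, 14:15-18:00, 20:45-22:00 (add 8h to convert from UTC-8).
Bianca in UTC: 08:00-11:30, 12:15-18:00 (add 1h to convert from UTC-1).
Grace ∩ Bianca: 09:15-11:30, 14:15-18:00.
Summing the common windows: 135 + 225 = 360 minutes.

360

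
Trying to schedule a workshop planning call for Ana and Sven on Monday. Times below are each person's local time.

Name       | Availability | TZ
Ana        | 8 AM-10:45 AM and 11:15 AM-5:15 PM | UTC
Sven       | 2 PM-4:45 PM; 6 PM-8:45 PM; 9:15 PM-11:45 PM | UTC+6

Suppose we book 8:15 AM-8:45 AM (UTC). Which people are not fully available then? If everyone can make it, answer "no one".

no one

Ana in UTC: 08:00-10:45, 11:15-17:15.
Sven in UTC: 08:00-10:45, 12:00-14:45, 15:15-17:45 (subtract 6h to convert from UTC+6).
Ana: free for 08:15-08:45. Sven: free for 08:15-08:45.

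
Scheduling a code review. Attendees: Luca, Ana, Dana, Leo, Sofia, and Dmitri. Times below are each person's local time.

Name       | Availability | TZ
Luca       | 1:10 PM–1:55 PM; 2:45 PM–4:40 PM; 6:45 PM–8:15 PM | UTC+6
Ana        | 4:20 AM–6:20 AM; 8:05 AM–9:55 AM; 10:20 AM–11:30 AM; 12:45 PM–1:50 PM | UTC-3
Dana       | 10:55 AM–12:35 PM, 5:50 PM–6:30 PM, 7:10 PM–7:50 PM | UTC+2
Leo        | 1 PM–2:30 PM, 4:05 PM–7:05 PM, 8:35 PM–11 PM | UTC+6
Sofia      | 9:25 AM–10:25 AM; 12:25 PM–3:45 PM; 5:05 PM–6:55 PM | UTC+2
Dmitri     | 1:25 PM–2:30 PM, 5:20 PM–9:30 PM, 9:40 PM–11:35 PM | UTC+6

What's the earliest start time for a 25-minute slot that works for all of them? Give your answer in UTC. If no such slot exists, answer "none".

none

Luca in UTC: 07:10-07:55, 08:45-10:40, 12:45-14:15 (subtract 6h to convert from UTC+6).
Ana in UTC: 07:20-09:20, 11:05-12:55, 13:20-14:30, 15:45-16:50 (add 3h to convert from UTC-3).
Dana in UTC: 08:55-10:35, 15:50-16:30, 17:10-17:50 (subtract 2h to convert from UTC+2).
Leo in UTC: 07:00-08:30, 10:05-13:05, 14:35-17:00 (subtract 6h to convert from UTC+6).
Sofia in UTC: 07:25-08:25, 10:25-13:45, 15:05-16:55 (subtract 2h to convert from UTC+2).
Dmitri in UTC: 07:25-08:30, 11:20-15:30, 15:40-17:35 (subtract 6h to convert from UTC+6).
Luca ∩ Ana: 07:20-07:55, 08:45-09:20, 12:45-12:55, 13:20-14:15.
Luca ∩ Ana ∩ Dana: 08:55-09:20.
Luca ∩ Ana ∩ Dana ∩ Leo: ∅.
Luca ∩ Ana ∩ Dana ∩ Leo ∩ Sofia: ∅.
Luca ∩ Ana ∩ Dana ∩ Leo ∩ Sofia ∩ Dmitri: ∅.
There is no time when everyone is free.
No common window is at least 25 minutes long.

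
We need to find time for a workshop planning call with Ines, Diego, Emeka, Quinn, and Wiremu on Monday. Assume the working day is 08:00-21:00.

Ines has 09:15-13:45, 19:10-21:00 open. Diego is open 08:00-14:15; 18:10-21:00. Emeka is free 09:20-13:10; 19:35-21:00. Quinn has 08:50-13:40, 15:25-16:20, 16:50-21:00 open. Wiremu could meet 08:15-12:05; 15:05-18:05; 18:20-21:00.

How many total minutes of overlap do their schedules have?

Ines ∩ Diego: 09:15-13:45, 19:10-21:00.
Ines ∩ Diego ∩ Emeka: 09:20-13:10, 19:35-21:00.
Ines ∩ Diego ∩ Emeka ∩ Quinn: 09:20-13:10, 19:35-21:00.
Ines ∩ Diego ∩ Emeka ∩ Quinn ∩ Wiremu: 09:20-12:05, 19:35-21:00.
Those are the intersection windows.
Summing the common windows: 165 + 85 = 250 minutes.

250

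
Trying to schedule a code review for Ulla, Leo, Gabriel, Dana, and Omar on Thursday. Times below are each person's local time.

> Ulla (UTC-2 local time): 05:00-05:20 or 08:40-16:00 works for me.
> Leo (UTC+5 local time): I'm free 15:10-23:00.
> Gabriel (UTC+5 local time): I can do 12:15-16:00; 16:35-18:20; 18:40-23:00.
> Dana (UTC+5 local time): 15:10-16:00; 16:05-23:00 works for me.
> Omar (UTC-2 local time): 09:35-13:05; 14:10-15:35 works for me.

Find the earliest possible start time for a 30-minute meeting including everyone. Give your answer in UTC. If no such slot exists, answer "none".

Ulla in UTC: 07:00-07:20, 10:40-18:00 (add 2h to convert from UTC-2).
Leo in UTC: 10:10-18:00 (subtract 5h to convert from UTC+5).
Gabriel in UTC: 07:15-11:00, 11:35-13:20, 13:40-18:00 (subtract 5h to convert from UTC+5).
Dana in UTC: 10:10-11:00, 11:05-18:00 (subtract 5h to convert from UTC+5).
Omar in UTC: 11:35-15:05, 16:10-17:35 (add 2h to convert from UTC-2).
Ulla ∩ Leo: 10:40-18:00.
Ulla ∩ Leo ∩ Gabriel: 10:40-11:00, 11:35-13:20, 13:40-18:00.
Ulla ∩ Leo ∩ Gabriel ∩ Dana: 10:40-11:00, 11:35-13:20, 13:40-18:00.
Ulla ∩ Leo ∩ Gabriel ∩ Dana ∩ Omar: 11:35-13:20, 13:40-15:05, 16:10-17:35.
The first common window of at least 30 minutes is 11:35-13:20, so the earliest start is 11:35.

11:35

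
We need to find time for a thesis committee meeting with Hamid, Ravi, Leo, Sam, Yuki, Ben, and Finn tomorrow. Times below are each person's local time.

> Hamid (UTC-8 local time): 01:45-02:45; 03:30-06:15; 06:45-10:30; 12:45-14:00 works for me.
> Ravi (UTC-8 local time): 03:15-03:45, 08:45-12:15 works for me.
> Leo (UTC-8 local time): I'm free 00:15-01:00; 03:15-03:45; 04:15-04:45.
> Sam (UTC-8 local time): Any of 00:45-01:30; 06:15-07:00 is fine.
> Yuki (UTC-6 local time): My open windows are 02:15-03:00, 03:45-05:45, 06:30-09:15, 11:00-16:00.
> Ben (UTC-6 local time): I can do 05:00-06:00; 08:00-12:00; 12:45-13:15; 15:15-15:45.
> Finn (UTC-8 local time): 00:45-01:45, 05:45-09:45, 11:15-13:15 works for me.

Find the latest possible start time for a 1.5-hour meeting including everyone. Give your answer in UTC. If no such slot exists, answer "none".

Hamid in UTC: 09:45-10:45, 11:30-14:15, 14:45-18:30, 20:45-22:00 (add 8h to convert from UTC-8).
Ravi in UTC: 11:15-11:45, 16:45-20:15 (add 8h to convert from UTC-8).
Leo in UTC: 08:15-09:00, 11:15-11:45, 12:15-12:45 (add 8h to convert from UTC-8).
Sam in UTC: 08:45-09:30, 14:15-15:00 (add 8h to convert from UTC-8).
Yuki in UTC: 08:15-09:00, 09:45-11:45, 12:30-15:15, 17:00-22:00 (add 6h to convert from UTC-6).
Ben in UTC: 11:00-12:00, 14:00-18:00, 18:45-19:15, 21:15-21:45 (add 6h to convert from UTC-6).
Finn in UTC: 08:45-09:45, 13:45-17:45, 19:15-21:15 (add 8h to convert from UTC-8).
Hamid ∩ Ravi: 11:30-11:45, 16:45-18:30.
Hamid ∩ Ravi ∩ Leo: 11:30-11:45.
Hamid ∩ Ravi ∩ Leo ∩ Sam: ∅.
Hamid ∩ Ravi ∩ Leo ∩ Sam ∩ Yuki: ∅.
Hamid ∩ Ravi ∩ Leo ∩ Sam ∩ Yuki ∩ Ben: ∅.
Hamid ∩ Ravi ∩ Leo ∩ Sam ∩ Yuki ∩ Ben ∩ Finn: ∅.
There is no time when everyone is free.
No common window is at least 90 minutes long.

none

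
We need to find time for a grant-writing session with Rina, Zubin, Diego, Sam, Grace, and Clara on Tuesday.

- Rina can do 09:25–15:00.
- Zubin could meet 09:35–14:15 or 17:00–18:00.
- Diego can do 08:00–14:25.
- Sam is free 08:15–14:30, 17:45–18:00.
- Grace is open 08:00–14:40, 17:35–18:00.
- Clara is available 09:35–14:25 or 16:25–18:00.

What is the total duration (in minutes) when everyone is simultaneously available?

280

Rina ∩ Zubin: 09:35-14:15.
Rina ∩ Zubin ∩ Diego: 09:35-14:15.
Rina ∩ Zubin ∩ Diego ∩ Sam: 09:35-14:15.
Rina ∩ Zubin ∩ Diego ∩ Sam ∩ Grace: 09:35-14:15.
Rina ∩ Zubin ∩ Diego ∩ Sam ∩ Grace ∩ Clara: 09:35-14:15.
So the common availability across everyone is 09:35-14:15.
That's a single block of 280 minutes.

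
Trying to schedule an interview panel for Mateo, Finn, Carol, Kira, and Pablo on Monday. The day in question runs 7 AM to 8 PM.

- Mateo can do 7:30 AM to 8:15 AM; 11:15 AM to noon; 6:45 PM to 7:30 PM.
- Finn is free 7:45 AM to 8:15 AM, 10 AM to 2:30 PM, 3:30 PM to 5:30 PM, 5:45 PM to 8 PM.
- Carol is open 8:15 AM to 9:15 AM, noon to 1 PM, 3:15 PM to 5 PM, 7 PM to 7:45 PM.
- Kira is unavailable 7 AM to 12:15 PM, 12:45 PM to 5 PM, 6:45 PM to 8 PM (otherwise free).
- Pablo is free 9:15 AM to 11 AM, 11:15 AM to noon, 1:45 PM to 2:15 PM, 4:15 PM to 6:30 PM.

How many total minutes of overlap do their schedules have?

Mateo free: 07:30-08:15, 11:15-12:00, 18:45-19:30.
Finn free: 07:45-08:15, 10:00-14:30, 15:30-17:30, 17:45-20:00.
Carol free: 08:15-09:15, 12:00-13:00, 15:15-17:00, 19:00-19:45.
Kira free: 12:15-12:45, 17:00-18:45 (invert busy blocks within the working day).
Pablo free: 09:15-11:00, 11:15-12:00, 13:45-14:15, 16:15-18:30.
Mateo ∩ Finn: 07:45-08:15, 11:15-12:00, 18:45-19:30.
Mateo ∩ Finn ∩ Carol: 19:00-19:30.
Mateo ∩ Finn ∩ Carol ∩ Kira: ∅.
Mateo ∩ Finn ∩ Carol ∩ Kira ∩ Pablo: ∅.
There is no time when everyone is free.
There is no common window, so the total is 0 minutes.

0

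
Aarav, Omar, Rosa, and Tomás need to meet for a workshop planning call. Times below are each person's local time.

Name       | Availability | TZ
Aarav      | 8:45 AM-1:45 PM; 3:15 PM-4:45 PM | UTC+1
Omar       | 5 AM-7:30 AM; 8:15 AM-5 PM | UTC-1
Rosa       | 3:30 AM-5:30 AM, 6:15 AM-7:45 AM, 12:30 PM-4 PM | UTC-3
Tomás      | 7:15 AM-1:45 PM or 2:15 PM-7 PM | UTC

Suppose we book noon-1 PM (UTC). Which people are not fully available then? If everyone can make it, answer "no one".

Aarav, Rosa

Aarav in UTC: 07:45-12:45, 14:15-15:45 (subtract 1h to convert from UTC+1).
Omar in UTC: 06:00-08:30, 09:15-18:00 (add 1h to convert from UTC-1).
Rosa in UTC: 06:30-08:30, 09:15-10:45, 15:30-19:00 (add 3h to convert from UTC-3).
Tomás in UTC: 07:15-13:45, 14:15-19:00.
Aarav: not fully free for 12:00-13:00. Omar: free for 12:00-13:00. Rosa: not fully free for 12:00-13:00. Tomás: free for 12:00-13:00.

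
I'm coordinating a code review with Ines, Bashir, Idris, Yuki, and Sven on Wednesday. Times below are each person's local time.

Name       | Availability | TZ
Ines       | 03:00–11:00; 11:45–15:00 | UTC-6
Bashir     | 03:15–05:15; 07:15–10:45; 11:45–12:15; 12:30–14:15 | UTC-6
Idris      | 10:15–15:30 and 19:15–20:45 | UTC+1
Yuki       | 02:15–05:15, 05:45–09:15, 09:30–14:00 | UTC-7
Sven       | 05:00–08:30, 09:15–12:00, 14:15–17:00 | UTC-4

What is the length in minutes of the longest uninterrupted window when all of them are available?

120

Ines in UTC: 09:00-17:00, 17:45-21:00 (add 6h to convert from UTC-6).
Bashir in UTC: 09:15-11:15, 13:15-16:45, 17:45-18:15, 18:30-20:15 (add 6h to convert from UTC-6).
Idris in UTC: 09:15-14:30, 18:15-19:45 (subtract 1h to convert from UTC+1).
Yuki in UTC: 09:15-12:15, 12:45-16:15, 16:30-21:00 (add 7h to convert from UTC-7).
Sven in UTC: 09:00-12:30, 13:15-16:00, 18:15-21:00 (add 4h to convert from UTC-4).
Ines ∩ Bashir: 09:15-11:15, 13:15-16:45, 17:45-18:15, 18:30-20:15.
Ines ∩ Bashir ∩ Idris: 09:15-11:15, 13:15-14:30, 18:30-19:45.
Ines ∩ Bashir ∩ Idris ∩ Yuki: 09:15-11:15, 13:15-14:30, 18:30-19:45.
Ines ∩ Bashir ∩ Idris ∩ Yuki ∩ Sven: 09:15-11:15, 13:15-14:30, 18:30-19:45.
The longest is 09:15-11:15 at 120 minutes.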